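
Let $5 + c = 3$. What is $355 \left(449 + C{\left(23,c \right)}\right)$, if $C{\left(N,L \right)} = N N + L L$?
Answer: $348610$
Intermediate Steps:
$c = -2$ ($c = -5 + 3 = -2$)
$C{\left(N,L \right)} = L^{2} + N^{2}$ ($C{\left(N,L \right)} = N^{2} + L^{2} = L^{2} + N^{2}$)
$355 \left(449 + C{\left(23,c \right)}\right) = 355 \left(449 + \left(\left(-2\right)^{2} + 23^{2}\right)\right) = 355 \left(449 + \left(4 + 529\right)\right) = 355 \left(449 + 533\right) = 355 \cdot 982 = 348610$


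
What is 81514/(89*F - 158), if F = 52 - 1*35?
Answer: 81514/1355 ≈ 60.158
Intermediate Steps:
F = 17 (F = 52 - 35 = 17)
81514/(89*F - 158) = 81514/(89*17 - 158) = 81514/(1513 - 158) = 81514/1355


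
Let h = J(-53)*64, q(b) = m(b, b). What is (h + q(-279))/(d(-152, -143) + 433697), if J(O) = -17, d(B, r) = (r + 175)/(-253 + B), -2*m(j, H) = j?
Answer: -768285/351294506 ≈ -0.0021870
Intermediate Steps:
m(j, H) = -j/2
d(B, r) = (175 + r)/(-253 + B)
q(b) = -b/2
h = -1088 (h = -17*64 = -1088)
(h + q(-279))/(d(-152, -143) + 433697) = (-1088 - ½*(-279))/((175 - 143)/(-253 - 152) + 433697) = (-1088 + 279/2)/(32/(-405) + 433697) = -1897/(2*(-1/405*32 + 433697)) = -1897/(2*(-32/405 + 433697)) = -1897/(2*175647253/405) = -1897/2*405/175647253 = -768285/351294506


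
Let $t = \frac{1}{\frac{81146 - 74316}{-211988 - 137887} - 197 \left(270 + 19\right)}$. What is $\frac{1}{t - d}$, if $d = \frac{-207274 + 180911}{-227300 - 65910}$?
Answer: $- \frac{1168115812501610}{105047757794633} \approx -11.12$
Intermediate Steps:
$d = \frac{26363}{293210}$ ($d = - \frac{26363}{-293210} = \left(-26363\right) \left(- \frac{1}{293210}\right) = \frac{26363}{293210} \approx 0.089912$)
$t = - \frac{69975}{3983888041}$ ($t = \frac{1}{\frac{6830}{-349875} - 56933} = \frac{1}{6830 \left(- \frac{1}{349875}\right) - 56933} = \frac{1}{- \frac{1366}{69975} - 56933} = \frac{1}{- \frac{3983888041}{69975}} = - \frac{69975}{3983888041} \approx -1.7565 \cdot 10^{-5}$)
$\frac{1}{t - d} = \frac{1}{- \frac{69975}{3983888041} - \frac{26363}{293210}} = \frac{1}{- \frac{105047757794633}{1168115812501610}} = - \frac{1168115812501610}{105047757794633}$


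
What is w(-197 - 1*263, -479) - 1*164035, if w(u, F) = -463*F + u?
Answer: 57282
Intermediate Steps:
w(u, F) = u - 463*F
w(-197 - 1*263, -479) - 1*164035 = ((-197 - 1*263) - 463*(-479)) - 1*164035 = ((-197 - 263) + 221777) - 164035 = (-460 + 221777) - 164035 = 221317 - 164035 = 57282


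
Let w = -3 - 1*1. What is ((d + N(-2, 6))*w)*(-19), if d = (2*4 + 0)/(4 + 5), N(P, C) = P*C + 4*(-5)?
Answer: -21280/9 ≈ -2364.4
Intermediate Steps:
w = -4 (w = -3 - 1 = -4)
N(P, C) = -20 + C*P (N(P, C) = C*P - 20 = -20 + C*P)
d = 8/9 (d = (8 + 0)/9 = 8*(⅑) = 8/9 ≈ 0.88889)
((d + N(-2, 6))*w)*(-19) = ((8/9 + (-20 + 6*(-2)))*(-4))*(-19) = ((8/9 + (-20 - 12))*(-4))*(-19) = ((8/9 - 32)*(-4))*(-19) = -280/9*(-4)*(-19) = (1120/9)*(-19) = -21280/9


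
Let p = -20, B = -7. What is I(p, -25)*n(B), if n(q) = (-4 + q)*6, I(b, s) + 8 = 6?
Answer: 132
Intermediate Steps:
I(b, s) = -2 (I(b, s) = -8 + 6 = -2)
n(q) = -24 + 6*q
I(p, -25)*n(B) = -2*(-24 + 6*(-7)) = -2*(-24 - 42) = -2*(-66) = 132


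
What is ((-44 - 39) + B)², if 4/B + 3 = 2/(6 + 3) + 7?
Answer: 2430481/361 ≈ 6732.6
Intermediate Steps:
B = 18/19 (B = 4/(-3 + (2/(6 + 3) + 7)) = 4/(-3 + (2/9 + 7)) = 4/(-3 + 65/9) = 4/(38/9) = 4*(9/38) = 18/19 ≈ 0.94737)
((-44 - 39) + B)² = ((-44 - 39) + 18/19)² = (-83 + 18/19)² = (-1559/19)² = 2430481/361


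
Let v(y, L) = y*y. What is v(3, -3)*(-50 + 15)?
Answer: -315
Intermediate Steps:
v(y, L) = y**2
v(3, -3)*(-50 + 15) = 3**2*(-50 + 15) = 9*(-35) = -315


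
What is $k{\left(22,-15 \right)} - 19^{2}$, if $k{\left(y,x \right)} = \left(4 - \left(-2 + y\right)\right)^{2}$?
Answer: $-105$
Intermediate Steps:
$k{\left(y,x \right)} = \left(6 - y\right)^{2}$
$k{\left(22,-15 \right)} - 19^{2} = \left(-6 + 22\right)^{2} - 19^{2} = 16^{2} - 361 = 256 - 361 = -105$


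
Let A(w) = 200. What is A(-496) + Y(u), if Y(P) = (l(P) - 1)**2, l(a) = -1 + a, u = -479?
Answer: 231561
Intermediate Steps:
Y(P) = (-2 + P)**2 (Y(P) = ((-1 + P) - 1)**2 = (-2 + P)**2)
A(-496) + Y(u) = 200 + (-2 - 479)**2 = 200 + (-481)**2 = 200 + 231361 = 231561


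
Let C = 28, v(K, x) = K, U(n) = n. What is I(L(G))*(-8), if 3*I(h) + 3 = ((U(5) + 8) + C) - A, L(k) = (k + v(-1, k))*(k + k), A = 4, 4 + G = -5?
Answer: -272/3 ≈ -90.667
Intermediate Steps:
G = -9 (G = -4 - 5 = -9)
L(k) = 2*k*(-1 + k) (L(k) = (k - 1)*(k + k) = (-1 + k)*(2*k) = 2*k*(-1 + k))
I(h) = 34/3 (I(h) = -1 + (((5 + 8) + 28) - 1*4)/3 = -1 + ((13 + 28) - 4)/3 = -1 + (41 - 4)/3 = -1 + (⅓)*37 = -1 + 37/3 = 34/3)
I(L(G))*(-8) = (34/3)*(-8) = -272/3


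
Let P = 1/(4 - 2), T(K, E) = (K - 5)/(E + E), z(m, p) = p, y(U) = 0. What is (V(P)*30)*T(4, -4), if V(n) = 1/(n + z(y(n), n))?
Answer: 15/4 ≈ 3.7500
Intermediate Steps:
T(K, E) = (-5 + K)/(2*E) (T(K, E) = (-5 + K)/((2*E)) = (-5 + K)*(1/(2*E)) = (-5 + K)/(2*E))
P = ½ (P = 1/2 = ½ ≈ 0.50000)
V(n) = 1/(2*n) (V(n) = 1/(n + n) = 1/(2*n))
(V(P)*30)*T(4, -4) = ((1/(2*(½)))*30)*((½)*(-5 + 4)/(-4)) = (((½)*2)*30)*((½)*(-¼)*(-1)) = (1*30)*(⅛) = 30*(⅛) = 15/4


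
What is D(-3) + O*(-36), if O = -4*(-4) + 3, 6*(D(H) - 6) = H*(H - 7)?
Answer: -673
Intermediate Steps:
D(H) = 6 + H*(-7 + H)/6 (D(H) = 6 + (H*(H - 7))/6 = 6 + (H*(-7 + H))/6 = 6 + H*(-7 + H)/6)
O = 19 (O = 16 + 3 = 19)
D(-3) + O*(-36) = (6 - 7/6*(-3) + (1/6)*(-3)**2) + 19*(-36) = (6 + 7/2 + (1/6)*9) - 684 = (6 + 7/2 + 3/2) - 684 = 11 - 684 = -673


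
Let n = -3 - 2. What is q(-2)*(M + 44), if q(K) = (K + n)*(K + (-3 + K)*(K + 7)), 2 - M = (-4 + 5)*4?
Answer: 7938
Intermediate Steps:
M = -2 (M = 2 - (-4 + 5)*4 = 2 - 4 = -2)
n = -5
q(K) = (-5 + K)*(K + (-3 + K)*(7 + K)) (q(K) = (K - 5)*(K + (-3 + K)*(K + 7)) = (-5 + K)*(K + (-3 + K)*(7 + K)))
q(-2)*(M + 44) = (105 + (-2)³ - 46*(-2))*(-2 + 44) = (105 - 8 + 92)*42 = 189*42 = 7938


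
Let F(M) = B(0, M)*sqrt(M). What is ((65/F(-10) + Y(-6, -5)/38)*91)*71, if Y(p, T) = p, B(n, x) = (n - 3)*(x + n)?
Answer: -19383/19 - 83993*I*sqrt(10)/60 ≈ -1020.2 - 4426.8*I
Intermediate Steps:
B(n, x) = (-3 + n)*(n + x)
F(M) = -3*M**(3/2) (F(M) = (0**2 - 3*0 - 3*M + 0*M)*sqrt(M) = (0 + 0 - 3*M + 0)*sqrt(M) = (-3*M)*sqrt(M) = -3*M**(3/2))
((65/F(-10) + Y(-6, -5)/38)*91)*71 = ((65/((-(-30)*I*sqrt(10))) - 6/38)*91)*71 = ((65/((-(-30)*I*sqrt(10))) - 6*1/38)*91)*71 = ((65/((30*I*sqrt(10))) - 3/19)*91)*71 = ((65*(-I*sqrt(10)/300) - 3/19)*91)*71 = ((-13*I*sqrt(10)/60 - 3/19)*91)*71 = ((-3/19 - 13*I*sqrt(10)/60)*91)*71 = (-273/19 - 1183*I*sqrt(10)/60)*71 = -19383/19 - 83993*I*sqrt(10)/60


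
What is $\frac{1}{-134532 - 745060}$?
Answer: $- \frac{1}{879592} \approx -1.1369 \cdot 10^{-6}$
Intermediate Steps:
$\frac{1}{-134532 - 745060} = \frac{1}{-879592} = - \frac{1}{879592}$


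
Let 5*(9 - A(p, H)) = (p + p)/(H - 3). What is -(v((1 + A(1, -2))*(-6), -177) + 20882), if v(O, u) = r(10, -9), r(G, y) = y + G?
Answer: -20883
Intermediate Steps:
r(G, y) = G + y
A(p, H) = 9 - 2*p/(5*(-3 + H)) (A(p, H) = 9 - (p + p)/(5*(H - 3)) = 9 - 2*p/(5*(-3 + H)))
v(O, u) = 1 (v(O, u) = 10 - 9 = 1)
-(v((1 + A(1, -2))*(-6), -177) + 20882) = -(1 + 20882) = -1*20883 = -20883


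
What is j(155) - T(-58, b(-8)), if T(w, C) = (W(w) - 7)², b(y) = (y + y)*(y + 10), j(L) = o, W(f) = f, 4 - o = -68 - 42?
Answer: -4111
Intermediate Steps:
o = 114 (o = 4 - (-68 - 42) = 4 - 1*(-110) = 4 + 110 = 114)
j(L) = 114
b(y) = 2*y*(10 + y) (b(y) = (2*y)*(10 + y) = 2*y*(10 + y))
T(w, C) = (-7 + w)² (T(w, C) = (w - 7)² = (-7 + w)²)
j(155) - T(-58, b(-8)) = 114 - (-7 - 58)² = 114 - 1*(-65)² = 114 - 1*4225 = 114 - 4225 = -4111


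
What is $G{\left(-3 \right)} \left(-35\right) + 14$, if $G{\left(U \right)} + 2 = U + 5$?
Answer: $14$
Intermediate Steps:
$G{\left(U \right)} = 3 + U$ ($G{\left(U \right)} = -2 + \left(U + 5\right) = -2 + \left(5 + U\right) = 3 + U$)
$G{\left(-3 \right)} \left(-35\right) + 14 = \left(3 - 3\right) \left(-35\right) + 14 = 0 \left(-35\right) + 14 = 0 + 14 = 14$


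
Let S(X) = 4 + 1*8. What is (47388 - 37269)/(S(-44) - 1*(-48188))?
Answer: 10119/48200 ≈ 0.20994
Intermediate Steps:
S(X) = 12 (S(X) = 4 + 8 = 12)
(47388 - 37269)/(S(-44) - 1*(-48188)) = (47388 - 37269)/(12 - 1*(-48188)) = 10119/(12 + 48188) = 10119/48200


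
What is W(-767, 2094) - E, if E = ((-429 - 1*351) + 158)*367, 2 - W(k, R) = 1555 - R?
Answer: 228815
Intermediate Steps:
W(k, R) = -1553 + R (W(k, R) = 2 - (1555 - R) = 2 + (-1555 + R) = -1553 + R)
E = -228274 (E = ((-429 - 351) + 158)*367 = (-780 + 158)*367 = -622*367 = -228274)
W(-767, 2094) - E = (-1553 + 2094) - 1*(-228274) = 541 + 228274 = 228815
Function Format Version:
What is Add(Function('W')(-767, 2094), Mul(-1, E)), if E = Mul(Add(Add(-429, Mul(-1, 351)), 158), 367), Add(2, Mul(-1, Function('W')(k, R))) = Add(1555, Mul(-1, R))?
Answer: 228815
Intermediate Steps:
Function('W')(k, R) = Add(-1553, R) (Function('W')(k, R) = Add(2, Mul(-1, Add(1555, Mul(-1, R)))) = Add(2, Add(-1555, R)) = Add(-1553, R))
E = -228274 (E = Mul(Add(Add(-429, -351), 158), 367) = Mul(Add(-780, 158), 367) = Mul(-622, 367) = -228274)
Add(Function('W')(-767, 2094), Mul(-1, E)) = Add(Add(-1553, 2094), Mul(-1, -228274)) = Add(541, 228274) = 228815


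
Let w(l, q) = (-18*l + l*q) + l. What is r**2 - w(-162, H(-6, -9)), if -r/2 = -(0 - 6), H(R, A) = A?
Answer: -4068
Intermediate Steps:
w(l, q) = -17*l + l*q
r = -12 (r = -(-2)*(0 - 6) = -(-2)*(-6) = -2*6 = -12)
r**2 - w(-162, H(-6, -9)) = (-12)**2 - (-162)*(-17 - 9) = 144 - (-162)*(-26) = 144 - 1*4212 = 144 - 4212 = -4068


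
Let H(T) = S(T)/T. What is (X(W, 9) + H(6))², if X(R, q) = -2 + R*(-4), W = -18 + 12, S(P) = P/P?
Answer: 17689/36 ≈ 491.36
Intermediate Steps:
S(P) = 1
W = -6
X(R, q) = -2 - 4*R
H(T) = 1/T
(X(W, 9) + H(6))² = ((-2 - 4*(-6)) + 1/6)² = ((-2 + 24) + ⅙)² = (22 + ⅙)² = (133/6)² = 17689/36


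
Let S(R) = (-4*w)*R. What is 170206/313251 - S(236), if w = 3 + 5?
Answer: 2365841758/313251 ≈ 7552.5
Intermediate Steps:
w = 8
S(R) = -32*R (S(R) = (-4*8)*R = -32*R)
170206/313251 - S(236) = 170206/313251 - (-32)*236 = 170206*(1/313251) - 1*(-7552) = 170206/313251 + 7552 = 2365841758/313251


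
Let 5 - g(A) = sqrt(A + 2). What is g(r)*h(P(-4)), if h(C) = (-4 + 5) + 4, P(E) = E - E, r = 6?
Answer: 25 - 10*sqrt(2) ≈ 10.858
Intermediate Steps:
P(E) = 0
g(A) = 5 - sqrt(2 + A) (g(A) = 5 - sqrt(A + 2) = 5 - sqrt(2 + A))
h(C) = 5 (h(C) = 1 + 4 = 5)
g(r)*h(P(-4)) = (5 - sqrt(2 + 6))*5 = (5 - sqrt(8))*5 = (5 - 2*sqrt(2))*5 = 25 - 10*sqrt(2)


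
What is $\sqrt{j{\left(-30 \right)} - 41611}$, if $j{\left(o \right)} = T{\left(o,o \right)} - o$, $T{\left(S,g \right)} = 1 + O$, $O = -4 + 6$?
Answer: $i \sqrt{41578} \approx 203.91 i$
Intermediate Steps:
$O = 2$
$T{\left(S,g \right)} = 3$ ($T{\left(S,g \right)} = 1 + 2 = 3$)
$j{\left(o \right)} = 3 - o$
$\sqrt{j{\left(-30 \right)} - 41611} = \sqrt{\left(3 - -30\right) - 41611} = \sqrt{\left(3 + 30\right) - 41611} = \sqrt{33 - 41611} = \sqrt{-41578} = i \sqrt{41578}$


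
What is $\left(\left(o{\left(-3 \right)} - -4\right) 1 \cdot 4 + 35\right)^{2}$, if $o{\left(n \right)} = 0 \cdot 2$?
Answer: $2601$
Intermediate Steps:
$o{\left(n \right)} = 0$
$\left(\left(o{\left(-3 \right)} - -4\right) 1 \cdot 4 + 35\right)^{2} = \left(\left(0 - -4\right) 1 \cdot 4 + 35\right)^{2} = \left(\left(0 + 4\right) 1 \cdot 4 + 35\right)^{2} = \left(4 \cdot 1 \cdot 4 + 35\right)^{2} = \left(4 \cdot 4 + 35\right)^{2} = \left(16 + 35\right)^{2} = 51^{2} = 2601$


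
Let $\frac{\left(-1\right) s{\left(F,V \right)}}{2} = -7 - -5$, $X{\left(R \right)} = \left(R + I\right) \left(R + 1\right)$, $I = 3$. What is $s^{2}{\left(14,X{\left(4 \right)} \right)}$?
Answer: $16$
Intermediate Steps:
$X{\left(R \right)} = \left(1 + R\right) \left(3 + R\right)$ ($X{\left(R \right)} = \left(R + 3\right) \left(R + 1\right) = \left(3 + R\right) \left(1 + R\right) = \left(1 + R\right) \left(3 + R\right)$)
$s{\left(F,V \right)} = 4$ ($s{\left(F,V \right)} = - 2 \left(-7 - -5\right) = - 2 \left(-7 + 5\right) = \left(-2\right) \left(-2\right) = 4$)
$s^{2}{\left(14,X{\left(4 \right)} \right)} = 4^{2} = 16$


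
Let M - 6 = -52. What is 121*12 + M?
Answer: 1406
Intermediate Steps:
M = -46 (M = 6 - 52 = -46)
121*12 + M = 121*12 - 46 = 1452 - 46 = 1406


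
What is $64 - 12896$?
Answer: $-12832$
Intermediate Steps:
$64 - 12896 = -12832$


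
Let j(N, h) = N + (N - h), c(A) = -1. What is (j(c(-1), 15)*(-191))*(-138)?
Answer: -448086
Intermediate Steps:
j(N, h) = -h + 2*N
(j(c(-1), 15)*(-191))*(-138) = ((-1*15 + 2*(-1))*(-191))*(-138) = ((-15 - 2)*(-191))*(-138) = -17*(-191)*(-138) = 3247*(-138) = -448086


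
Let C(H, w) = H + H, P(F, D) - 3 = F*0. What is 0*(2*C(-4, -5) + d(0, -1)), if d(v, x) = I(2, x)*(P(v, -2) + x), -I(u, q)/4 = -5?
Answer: 0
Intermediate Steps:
I(u, q) = 20 (I(u, q) = -4*(-5) = 20)
P(F, D) = 3 (P(F, D) = 3 + F*0 = 3 + 0 = 3)
d(v, x) = 60 + 20*x (d(v, x) = 20*(3 + x) = 60 + 20*x)
C(H, w) = 2*H
0*(2*C(-4, -5) + d(0, -1)) = 0*(2*(2*(-4)) + (60 + 20*(-1))) = 0*(2*(-8) + (60 - 20)) = 0*(-16 + 40) = 0*24 = 0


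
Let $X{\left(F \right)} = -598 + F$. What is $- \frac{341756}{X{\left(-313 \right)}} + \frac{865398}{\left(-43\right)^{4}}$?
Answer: $\frac{1169184132134}{3114527711} \approx 375.4$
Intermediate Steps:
$- \frac{341756}{X{\left(-313 \right)}} + \frac{865398}{\left(-43\right)^{4}} = - \frac{341756}{-598 - 313} + \frac{865398}{\left(-43\right)^{4}} = - \frac{341756}{-911} + \frac{865398}{3418801} = \left(-341756\right) \left(- \frac{1}{911}\right) + 865398 \cdot \frac{1}{3418801} = \frac{341756}{911} + \frac{865398}{3418801} = \frac{1169184132134}{3114527711}$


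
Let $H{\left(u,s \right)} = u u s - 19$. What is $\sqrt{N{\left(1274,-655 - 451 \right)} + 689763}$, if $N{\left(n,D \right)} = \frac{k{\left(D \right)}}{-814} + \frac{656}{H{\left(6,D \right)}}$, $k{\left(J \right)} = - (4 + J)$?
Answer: $\frac{\sqrt{181308219526774757010}}{16212845} \approx 830.52$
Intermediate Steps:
$H{\left(u,s \right)} = -19 + s u^{2}$ ($H{\left(u,s \right)} = u^{2} s - 19 = s u^{2} - 19 = -19 + s u^{2}$)
$k{\left(J \right)} = -4 - J$
$N{\left(n,D \right)} = \frac{2}{407} + \frac{656}{-19 + 36 D} + \frac{D}{814}$ ($N{\left(n,D \right)} = \frac{-4 - D}{-814} + \frac{656}{-19 + D 6^{2}} = \left(-4 - D\right) \left(- \frac{1}{814}\right) + \frac{656}{-19 + D 36} = \left(\frac{2}{407} + \frac{D}{814}\right) + \frac{656}{-19 + 36 D} = \frac{2}{407} + \frac{656}{-19 + 36 D} + \frac{D}{814}$)
$\sqrt{N{\left(1274,-655 - 451 \right)} + 689763} = \sqrt{\frac{533984 + \left(-19 + 36 \left(-655 - 451\right)\right) \left(4 - 1106\right)}{814 \left(-19 + 36 \left(-655 - 451\right)\right)} + 689763} = \sqrt{\frac{533984 + \left(-19 + 36 \left(-1106\right)\right) \left(4 - 1106\right)}{814 \left(-19 + 36 \left(-1106\right)\right)} + 689763} = \sqrt{\frac{533984 + \left(-19 - 39816\right) \left(-1102\right)}{814 \left(-19 - 39816\right)} + 689763} = \sqrt{\frac{533984 - -43898170}{814 \left(-39835\right)} + 689763} = \sqrt{\frac{1}{814} \left(- \frac{1}{39835}\right) \left(533984 + 43898170\right) + 689763} = \sqrt{\frac{1}{814} \left(- \frac{1}{39835}\right) 44432154 + 689763} = \sqrt{- \frac{22216077}{16212845} + 689763} = \sqrt{\frac{11182998389658}{16212845}} = \frac{\sqrt{181308219526774757010}}{16212845}$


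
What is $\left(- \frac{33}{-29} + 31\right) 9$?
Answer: $\frac{8388}{29} \approx 289.24$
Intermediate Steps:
$\left(- \frac{33}{-29} + 31\right) 9 = \left(\left(-33\right) \left(- \frac{1}{29}\right) + 31\right) 9 = \left(\frac{33}{29} + 31\right) 9 = \frac{932}{29} \cdot 9 = \frac{8388}{29}$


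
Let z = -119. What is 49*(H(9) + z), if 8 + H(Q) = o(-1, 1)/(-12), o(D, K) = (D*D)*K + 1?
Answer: -37387/6 ≈ -6231.2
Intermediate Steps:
o(D, K) = 1 + K*D² (o(D, K) = D²*K + 1 = K*D² + 1 = 1 + K*D²)
H(Q) = -49/6 (H(Q) = -8 + (1 + 1*(-1)²)/(-12) = -8 + (1 + 1*1)*(-1/12) = -8 + (1 + 1)*(-1/12) = -8 + 2*(-1/12) = -8 - ⅙ = -49/6)
49*(H(9) + z) = 49*(-49/6 - 119) = 49*(-763/6) = -37387/6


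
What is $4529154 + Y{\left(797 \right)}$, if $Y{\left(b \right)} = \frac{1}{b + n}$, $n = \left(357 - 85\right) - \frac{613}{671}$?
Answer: $\frac{3245981264315}{716686} \approx 4.5292 \cdot 10^{6}$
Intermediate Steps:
$n = \frac{181899}{671}$ ($n = 272 - \frac{613}{671} = \frac{181899}{671} \approx 271.09$)
$Y{\left(b \right)} = \frac{1}{\frac{181899}{671} + b}$ ($Y{\left(b \right)} = \frac{1}{b + \frac{181899}{671}} = \frac{1}{\frac{181899}{671} + b}$)
$4529154 + Y{\left(797 \right)} = 4529154 + \frac{671}{181899 + 671 \cdot 797} = 4529154 + \frac{671}{181899 + 534787} = 4529154 + \frac{671}{716686} = \frac{3245981264315}{716686}$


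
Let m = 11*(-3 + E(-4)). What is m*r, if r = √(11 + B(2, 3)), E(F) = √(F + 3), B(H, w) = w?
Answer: 11*√14*(-3 + I) ≈ -123.47 + 41.158*I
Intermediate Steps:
E(F) = √(3 + F)
r = √14 (r = √(11 + 3) = √14 ≈ 3.7417)
m = -33 + 11*I (m = 11*(-3 + √(3 - 4)) = 11*(-3 + √(-1)) = 11*(-3 + I) = -33 + 11*I ≈ -33.0 + 11.0*I)
m*r = (-33 + 11*I)*√14 = √14*(-33 + 11*I)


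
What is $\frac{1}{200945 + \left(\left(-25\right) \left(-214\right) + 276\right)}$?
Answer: $\frac{1}{206571} \approx 4.8409 \cdot 10^{-6}$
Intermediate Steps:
$\frac{1}{200945 + \left(\left(-25\right) \left(-214\right) + 276\right)} = \frac{1}{200945 + \left(5350 + 276\right)} = \frac{1}{200945 + 5626} = \frac{1}{206571}$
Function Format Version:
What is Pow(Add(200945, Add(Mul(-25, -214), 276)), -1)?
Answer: Rational(1, 206571) ≈ 4.8409e-6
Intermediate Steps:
Pow(Add(200945, Add(Mul(-25, -214), 276)), -1) = Pow(Add(200945, Add(5350, 276)), -1) = Pow(Add(200945, 5626), -1) = Pow(206571, -1) = Rational(1, 206571)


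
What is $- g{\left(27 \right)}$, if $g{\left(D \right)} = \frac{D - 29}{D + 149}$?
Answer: $\frac{1}{88} \approx 0.011364$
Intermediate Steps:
$g{\left(D \right)} = \frac{-29 + D}{149 + D}$
$- g{\left(27 \right)} = - \frac{-29 + 27}{149 + 27} = - \frac{-2}{176} = \left(-1\right) \left(- \frac{1}{88}\right) = \frac{1}{88}$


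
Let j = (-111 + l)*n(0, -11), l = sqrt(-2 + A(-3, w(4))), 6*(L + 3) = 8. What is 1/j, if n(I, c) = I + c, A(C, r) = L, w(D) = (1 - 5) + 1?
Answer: 333/406714 + I*sqrt(33)/406714 ≈ 0.00081876 + 1.4124e-5*I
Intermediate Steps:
w(D) = -3 (w(D) = -4 + 1 = -3)
L = -5/3 (L = -3 + (1/6)*8 = -3 + 4/3 = -5/3 ≈ -1.6667)
A(C, r) = -5/3
l = I*sqrt(33)/3 (l = sqrt(-2 - 5/3) = sqrt(-11/3) = I*sqrt(33)/3 ≈ 1.9149*I)
j = 1221 - 11*I*sqrt(33)/3 (j = (-111 + I*sqrt(33)/3)*(0 - 11) = (-111 + I*sqrt(33)/3)*(-11) = 1221 - 11*I*sqrt(33)/3 ≈ 1221.0 - 21.063*I)
1/j = 1/(1221 - 11*I*sqrt(33)/3)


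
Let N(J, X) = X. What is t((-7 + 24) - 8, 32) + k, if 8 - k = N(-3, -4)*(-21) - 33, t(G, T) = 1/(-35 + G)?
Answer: -1119/26 ≈ -43.038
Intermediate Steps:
k = -43 (k = 8 - (-4*(-21) - 33) = 8 - (84 - 33) = 8 - 1*51 = 8 - 51 = -43)
t((-7 + 24) - 8, 32) + k = 1/(-35 + ((-7 + 24) - 8)) - 43 = 1/(-35 + (17 - 8)) - 43 = 1/(-35 + 9) - 43 = 1/(-26) - 43 = -1/26 - 43 = -1119/26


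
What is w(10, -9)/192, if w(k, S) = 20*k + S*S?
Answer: 281/192 ≈ 1.4635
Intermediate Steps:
w(k, S) = S² + 20*k (w(k, S) = 20*k + S² = S² + 20*k)
w(10, -9)/192 = ((-9)² + 20*10)/192 = (81 + 200)*(1/192) = 281*(1/192) = 281/192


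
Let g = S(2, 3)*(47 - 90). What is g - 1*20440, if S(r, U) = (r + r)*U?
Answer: -20956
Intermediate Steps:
S(r, U) = 2*U*r (S(r, U) = (2*r)*U = 2*U*r)
g = -516 (g = (2*3*2)*(47 - 90) = 12*(-43) = -516)
g - 1*20440 = -516 - 1*20440 = -516 - 20440 = -20956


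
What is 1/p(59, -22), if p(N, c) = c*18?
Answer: -1/396 ≈ -0.0025253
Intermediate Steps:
p(N, c) = 18*c
1/p(59, -22) = 1/(18*(-22)) = 1/(-396) = -1/396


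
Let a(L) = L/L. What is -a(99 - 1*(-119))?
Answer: -1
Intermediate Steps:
a(L) = 1
-a(99 - 1*(-119)) = -1*1 = -1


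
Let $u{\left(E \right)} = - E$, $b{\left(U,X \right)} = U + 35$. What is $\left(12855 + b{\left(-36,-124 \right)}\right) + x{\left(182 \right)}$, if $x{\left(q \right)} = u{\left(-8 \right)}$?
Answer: $12862$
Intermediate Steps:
$b{\left(U,X \right)} = 35 + U$
$x{\left(q \right)} = 8$ ($x{\left(q \right)} = \left(-1\right) \left(-8\right) = 8$)
$\left(12855 + b{\left(-36,-124 \right)}\right) + x{\left(182 \right)} = \left(12855 + \left(35 - 36\right)\right) + 8 = \left(12855 - 1\right) + 8 = 12854 + 8 = 12862$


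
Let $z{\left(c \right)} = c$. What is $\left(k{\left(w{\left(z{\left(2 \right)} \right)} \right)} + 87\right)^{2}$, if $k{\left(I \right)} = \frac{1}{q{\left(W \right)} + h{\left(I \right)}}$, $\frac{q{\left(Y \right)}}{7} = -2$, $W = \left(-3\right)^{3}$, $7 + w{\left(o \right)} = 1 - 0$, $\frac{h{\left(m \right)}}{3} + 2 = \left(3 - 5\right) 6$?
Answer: $\frac{23726641}{3136} \approx 7565.9$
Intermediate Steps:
$h{\left(m \right)} = -42$ ($h{\left(m \right)} = -6 + 3 \left(3 - 5\right) 6 = -6 + 3 \left(\left(-2\right) 6\right) = -6 + 3 \left(-12\right) = -6 - 36 = -42$)
$w{\left(o \right)} = -6$ ($w{\left(o \right)} = -7 + \left(1 - 0\right) = -7 + \left(1 + 0\right) = -7 + 1 = -6$)
$W = -27$
$q{\left(Y \right)} = -14$ ($q{\left(Y \right)} = 7 \left(-2\right) = -14$)
$k{\left(I \right)} = - \frac{1}{56}$ ($k{\left(I \right)} = \frac{1}{-14 - 42} = \frac{1}{-56} = - \frac{1}{56}$)
$\left(k{\left(w{\left(z{\left(2 \right)} \right)} \right)} + 87\right)^{2} = \left(- \frac{1}{56} + 87\right)^{2} = \left(\frac{4871}{56}\right)^{2} = \frac{23726641}{3136}$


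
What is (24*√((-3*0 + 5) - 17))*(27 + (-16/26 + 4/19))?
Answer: 315312*I*√3/247 ≈ 2211.1*I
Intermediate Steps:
(24*√((-3*0 + 5) - 17))*(27 + (-16/26 + 4/19)) = (24*√((0 + 5) - 17))*(27 + (-16*1/26 + 4*(1/19))) = (24*√(5 - 17))*(27 + (-8/13 + 4/19)) = (24*√(-12))*(27 - 100/247) = (24*(2*I*√3))*(6569/247) = (48*I*√3)*(6569/247) = 315312*I*√3/247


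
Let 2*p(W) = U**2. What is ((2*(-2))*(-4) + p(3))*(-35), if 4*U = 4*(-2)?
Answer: -630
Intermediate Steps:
U = -2 (U = (4*(-2))/4 = (1/4)*(-8) = -2)
p(W) = 2 (p(W) = (1/2)*(-2)**2 = (1/2)*4 = 2)
((2*(-2))*(-4) + p(3))*(-35) = ((2*(-2))*(-4) + 2)*(-35) = (-4*(-4) + 2)*(-35) = (16 + 2)*(-35) = 18*(-35) = -630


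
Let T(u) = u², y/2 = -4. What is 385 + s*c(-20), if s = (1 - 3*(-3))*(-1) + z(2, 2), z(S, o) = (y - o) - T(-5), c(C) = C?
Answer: 1285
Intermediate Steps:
y = -8 (y = 2*(-4) = -8)
z(S, o) = -33 - o (z(S, o) = (-8 - o) - 1*(-5)² = (-8 - o) - 1*25 = (-8 - o) - 25 = -33 - o)
s = -45 (s = (1 - 3*(-3))*(-1) + (-33 - 1*2) = (1 + 9)*(-1) + (-33 - 2) = 10*(-1) - 35 = -10 - 35 = -45)
385 + s*c(-20) = 385 - 45*(-20) = 385 + 900 = 1285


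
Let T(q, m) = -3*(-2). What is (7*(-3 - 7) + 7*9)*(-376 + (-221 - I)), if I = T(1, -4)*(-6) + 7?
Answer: 3976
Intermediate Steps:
T(q, m) = 6
I = -29 (I = 6*(-6) + 7 = -36 + 7 = -29)
(7*(-3 - 7) + 7*9)*(-376 + (-221 - I)) = (7*(-3 - 7) + 7*9)*(-376 + (-221 - 1*(-29))) = (7*(-10) + 63)*(-376 + (-221 + 29)) = (-70 + 63)*(-376 - 192) = -7*(-568) = 3976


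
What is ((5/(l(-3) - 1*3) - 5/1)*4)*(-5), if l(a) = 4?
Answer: 0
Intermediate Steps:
((5/(l(-3) - 1*3) - 5/1)*4)*(-5) = ((5/(4 - 1*3) - 5/1)*4)*(-5) = ((5/(4 - 3) - 5*1)*4)*(-5) = ((5/1 - 5)*4)*(-5) = ((5*1 - 5)*4)*(-5) = ((5 - 5)*4)*(-5) = (0*4)*(-5) = 0*(-5) = 0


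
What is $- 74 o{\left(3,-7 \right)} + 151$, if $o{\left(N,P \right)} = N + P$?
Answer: $447$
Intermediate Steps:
$- 74 o{\left(3,-7 \right)} + 151 = - 74 \left(3 - 7\right) + 151 = \left(-74\right) \left(-4\right) + 151 = 296 + 151 = 447$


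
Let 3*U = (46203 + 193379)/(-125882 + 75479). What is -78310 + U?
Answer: -11841416372/151209 ≈ -78312.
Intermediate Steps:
U = -239582/151209 (U = ((46203 + 193379)/(-125882 + 75479))/3 = (239582/(-50403))/3 = (239582*(-1/50403))/3 = (⅓)*(-239582/50403) = -239582/151209 ≈ -1.5844)
-78310 + U = -78310 - 239582/151209 = -11841416372/151209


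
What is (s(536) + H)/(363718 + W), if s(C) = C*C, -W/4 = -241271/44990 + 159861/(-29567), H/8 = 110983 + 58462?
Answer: 273169850950810/60485252186641 ≈ 4.5163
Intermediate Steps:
H = 1355560 (H = 8*(110983 + 58462) = 8*169445 = 1355560)
W = 28651612094/665109665 (W = -4*(-241271/44990 + 159861/(-29567)) = -4*(-241271*1/44990 + 159861*(-1/29567)) = -4*(-241271/44990 - 159861/29567) = -4*(-14325806047/1330219330) = 28651612094/665109665 ≈ 43.078)
s(C) = C²
(s(536) + H)/(363718 + W) = (536² + 1355560)/(363718 + 28651612094/665109665) = (287296 + 1355560)/(241941008746564/665109665) = 1642856*(665109665/241941008746564) = 273169850950810/60485252186641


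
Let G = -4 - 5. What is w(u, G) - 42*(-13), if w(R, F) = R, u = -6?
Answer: 540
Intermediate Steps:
G = -9
w(u, G) - 42*(-13) = -6 - 42*(-13) = -6 + 546 = 540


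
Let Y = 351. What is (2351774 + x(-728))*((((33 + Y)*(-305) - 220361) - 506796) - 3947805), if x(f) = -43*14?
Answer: -11267009020104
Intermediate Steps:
x(f) = -602
(2351774 + x(-728))*((((33 + Y)*(-305) - 220361) - 506796) - 3947805) = (2351774 - 602)*((((33 + 351)*(-305) - 220361) - 506796) - 3947805) = 2351172*(((384*(-305) - 220361) - 506796) - 3947805) = 2351172*(((-117120 - 220361) - 506796) - 3947805) = 2351172*((-337481 - 506796) - 3947805) = 2351172*(-844277 - 3947805) = 2351172*(-4792082) = -11267009020104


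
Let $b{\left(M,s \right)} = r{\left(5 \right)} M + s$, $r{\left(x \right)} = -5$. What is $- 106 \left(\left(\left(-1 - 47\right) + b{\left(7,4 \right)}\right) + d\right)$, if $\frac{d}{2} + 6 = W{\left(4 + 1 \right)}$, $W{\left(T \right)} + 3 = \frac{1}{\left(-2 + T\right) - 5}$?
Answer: $10388$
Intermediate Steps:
$b{\left(M,s \right)} = s - 5 M$ ($b{\left(M,s \right)} = - 5 M + s = s - 5 M$)
$W{\left(T \right)} = -3 + \frac{1}{-7 + T}$ ($W{\left(T \right)} = -3 + \frac{1}{\left(-2 + T\right) - 5} = -3 + \frac{1}{-7 + T}$)
$d = -19$ ($d = -12 + 2 \frac{22 - 3 \left(4 + 1\right)}{-7 + \left(4 + 1\right)} = -12 + 2 \frac{22 - 15}{-7 + 5} = -12 + 2 \frac{22 - 15}{-2} = -12 + 2 \left(\left(- \frac{1}{2}\right) 7\right) = -12 + 2 \left(- \frac{7}{2}\right) = -12 - 7 = -19$)
$- 106 \left(\left(\left(-1 - 47\right) + b{\left(7,4 \right)}\right) + d\right) = - 106 \left(\left(\left(-1 - 47\right) + \left(4 - 35\right)\right) - 19\right) = - 106 \left(\left(-48 + \left(4 - 35\right)\right) - 19\right) = - 106 \left(\left(-48 - 31\right) - 19\right) = - 106 \left(-79 - 19\right) = \left(-106\right) \left(-98\right) = 10388$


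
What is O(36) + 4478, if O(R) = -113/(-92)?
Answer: 412089/92 ≈ 4479.2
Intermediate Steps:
O(R) = 113/92 (O(R) = -113*(-1/92) = 113/92)
O(36) + 4478 = 113/92 + 4478 = 412089/92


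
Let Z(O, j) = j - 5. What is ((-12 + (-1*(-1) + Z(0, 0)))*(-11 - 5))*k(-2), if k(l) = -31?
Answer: -7936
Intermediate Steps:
Z(O, j) = -5 + j
((-12 + (-1*(-1) + Z(0, 0)))*(-11 - 5))*k(-2) = ((-12 + (-1*(-1) + (-5 + 0)))*(-11 - 5))*(-31) = ((-12 + (1 - 5))*(-16))*(-31) = ((-12 - 4)*(-16))*(-31) = -16*(-16)*(-31) = 256*(-31) = -7936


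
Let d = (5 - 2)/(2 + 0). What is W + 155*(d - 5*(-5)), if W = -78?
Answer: 8059/2 ≈ 4029.5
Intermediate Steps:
d = 3/2 ≈ 1.5000
W + 155*(d - 5*(-5)) = -78 + 155*(3/2 - 5*(-5)) = -78 + 155*(3/2 + 25) = -78 + 155*(53/2) = -78 + 8215/2 = 8059/2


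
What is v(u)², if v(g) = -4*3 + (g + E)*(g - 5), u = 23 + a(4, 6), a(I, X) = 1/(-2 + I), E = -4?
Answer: 1946025/16 ≈ 1.2163e+5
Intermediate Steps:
u = 47/2 (u = 23 + 1/(-2 + 4) = 23 + 1/2 = 23 + ½ = 47/2 ≈ 23.500)
v(g) = -12 + (-5 + g)*(-4 + g) (v(g) = -4*3 + (g - 4)*(g - 5) = -12 + (-4 + g)*(-5 + g) = -12 + (-5 + g)*(-4 + g))
v(u)² = (8 + (47/2)² - 9*47/2)² = (8 + 2209/4 - 423/2)² = (1395/4)² = 1946025/16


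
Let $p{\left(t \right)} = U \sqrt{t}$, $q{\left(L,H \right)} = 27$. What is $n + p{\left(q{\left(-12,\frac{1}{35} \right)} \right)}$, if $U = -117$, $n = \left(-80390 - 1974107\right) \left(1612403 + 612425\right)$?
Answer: $-4570902451516 - 351 \sqrt{3} \approx -4.5709 \cdot 10^{12}$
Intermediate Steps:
$n = -4570902451516$ ($n = \left(-2054497\right) 2224828 = -4570902451516$)
$p{\left(t \right)} = - 117 \sqrt{t}$
$n + p{\left(q{\left(-12,\frac{1}{35} \right)} \right)} = -4570902451516 - 117 \sqrt{27} = -4570902451516 - 117 \cdot 3 \sqrt{3} = -4570902451516 - 351 \sqrt{3}$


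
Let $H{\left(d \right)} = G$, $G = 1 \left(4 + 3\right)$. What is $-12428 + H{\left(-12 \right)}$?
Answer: $-12421$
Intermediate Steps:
$G = 7$ ($G = 1 \cdot 7 = 7$)
$H{\left(d \right)} = 7$
$-12428 + H{\left(-12 \right)} = -12428 + 7 = -12421$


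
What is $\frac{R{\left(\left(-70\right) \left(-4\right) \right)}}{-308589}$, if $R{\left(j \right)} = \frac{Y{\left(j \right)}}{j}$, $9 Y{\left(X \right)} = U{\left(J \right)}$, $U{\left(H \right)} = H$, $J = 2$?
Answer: $- \frac{1}{388822140} \approx -2.5719 \cdot 10^{-9}$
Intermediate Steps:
$Y{\left(X \right)} = \frac{2}{9}$ ($Y{\left(X \right)} = \frac{1}{9} \cdot 2 = \frac{2}{9}$)
$R{\left(j \right)} = \frac{2}{9 j}$
$\frac{R{\left(\left(-70\right) \left(-4\right) \right)}}{-308589} = \frac{\frac{2}{9} \frac{1}{\left(-70\right) \left(-4\right)}}{-308589} = \frac{2}{9 \cdot 280} \left(- \frac{1}{308589}\right) = \frac{2}{9} \cdot \frac{1}{280} \left(- \frac{1}{308589}\right) = \frac{1}{1260} \left(- \frac{1}{308589}\right) = - \frac{1}{388822140}$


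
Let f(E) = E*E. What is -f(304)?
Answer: -92416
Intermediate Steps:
f(E) = E²
-f(304) = -1*304² = -1*92416 = -92416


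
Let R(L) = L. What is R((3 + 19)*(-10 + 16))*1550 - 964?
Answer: 203636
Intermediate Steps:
R((3 + 19)*(-10 + 16))*1550 - 964 = ((3 + 19)*(-10 + 16))*1550 - 964 = (22*6)*1550 - 964 = 132*1550 - 964 = 204600 - 964 = 203636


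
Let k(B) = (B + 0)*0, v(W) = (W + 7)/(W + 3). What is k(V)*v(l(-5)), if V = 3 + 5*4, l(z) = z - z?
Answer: 0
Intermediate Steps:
l(z) = 0
v(W) = (7 + W)/(3 + W)
V = 23 (V = 3 + 20 = 23)
k(B) = 0 (k(B) = B*0 = 0)
k(V)*v(l(-5)) = 0*((7 + 0)/(3 + 0)) = 0*(7/3) = 0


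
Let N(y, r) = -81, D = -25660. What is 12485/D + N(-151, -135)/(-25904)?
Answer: -16066649/33234832 ≈ -0.48343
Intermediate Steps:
12485/D + N(-151, -135)/(-25904) = 12485/(-25660) - 81/(-25904) = 12485*(-1/25660) - 81*(-1/25904) = -2497/5132 + 81/25904 = -16066649/33234832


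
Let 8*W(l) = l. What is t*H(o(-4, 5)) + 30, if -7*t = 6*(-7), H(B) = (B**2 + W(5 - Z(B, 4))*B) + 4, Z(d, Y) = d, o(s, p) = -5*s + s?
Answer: 1458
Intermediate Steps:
o(s, p) = -4*s
W(l) = l/8
H(B) = 4 + B**2 + B*(5/8 - B/8) (H(B) = (B**2 + ((5 - B)/8)*B) + 4 = (B**2 + (5/8 - B/8)*B) + 4 = (B**2 + B*(5/8 - B/8)) + 4 = 4 + B**2 + B*(5/8 - B/8))
t = 6 (t = -6*(-7)/7 = -1/7*(-42) = 6)
t*H(o(-4, 5)) + 30 = 6*(4 + 5*(-4*(-4))/8 + 7*(-4*(-4))**2/8) + 30 = 6*(4 + (5/8)*16 + (7/8)*16**2) + 30 = 6*(4 + 10 + (7/8)*256) + 30 = 6*(4 + 10 + 224) + 30 = 6*238 + 30 = 1428 + 30 = 1458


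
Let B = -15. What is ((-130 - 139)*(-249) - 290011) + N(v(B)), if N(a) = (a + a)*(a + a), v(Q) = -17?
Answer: -221874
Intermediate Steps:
N(a) = 4*a² (N(a) = (2*a)*(2*a) = 4*a²)
((-130 - 139)*(-249) - 290011) + N(v(B)) = ((-130 - 139)*(-249) - 290011) + 4*(-17)² = (-269*(-249) - 290011) + 4*289 = (66981 - 290011) + 1156 = -223030 + 1156 = -221874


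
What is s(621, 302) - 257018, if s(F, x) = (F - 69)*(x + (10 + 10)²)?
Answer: 130486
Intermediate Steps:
s(F, x) = (-69 + F)*(400 + x) (s(F, x) = (-69 + F)*(x + 20²) = (-69 + F)*(x + 400) = (-69 + F)*(400 + x))
s(621, 302) - 257018 = (-27600 - 69*302 + 400*621 + 621*302) - 257018 = (-27600 - 20838 + 248400 + 187542) - 257018 = 387504 - 257018 = 130486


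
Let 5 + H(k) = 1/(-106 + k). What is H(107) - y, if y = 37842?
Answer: -37846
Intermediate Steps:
H(k) = -5 + 1/(-106 + k)
H(107) - y = (531 - 5*107)/(-106 + 107) - 1*37842 = (531 - 535)/1 - 37842 = 1*(-4) - 37842 = -4 - 37842 = -37846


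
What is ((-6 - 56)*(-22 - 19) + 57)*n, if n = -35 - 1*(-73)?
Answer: 98762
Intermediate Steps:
n = 38 (n = -35 + 73 = 38)
((-6 - 56)*(-22 - 19) + 57)*n = ((-6 - 56)*(-22 - 19) + 57)*38 = (-62*(-41) + 57)*38 = (2542 + 57)*38 = 2599*38 = 98762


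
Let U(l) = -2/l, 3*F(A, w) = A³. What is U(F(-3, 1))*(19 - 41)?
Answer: -44/9 ≈ -4.8889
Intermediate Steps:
F(A, w) = A³/3
U(F(-3, 1))*(19 - 41) = (-2/((⅓)*(-3)³))*(19 - 41) = -2/((⅓)*(-27))*(-22) = -2/(-9)*(-22) = -2*(-⅑)*(-22) = (2/9)*(-22) = -44/9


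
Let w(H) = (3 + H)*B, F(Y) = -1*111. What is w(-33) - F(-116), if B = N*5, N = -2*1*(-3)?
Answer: -789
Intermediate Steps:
F(Y) = -111
N = 6 (N = -2*(-3) = 6)
B = 30 (B = 6*5 = 30)
w(H) = 90 + 30*H (w(H) = (3 + H)*30 = 90 + 30*H)
w(-33) - F(-116) = (90 + 30*(-33)) - 1*(-111) = (90 - 990) + 111 = -900 + 111 = -789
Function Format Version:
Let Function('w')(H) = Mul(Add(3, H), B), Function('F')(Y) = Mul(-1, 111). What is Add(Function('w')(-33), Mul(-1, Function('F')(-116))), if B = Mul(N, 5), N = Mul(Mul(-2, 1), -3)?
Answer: -789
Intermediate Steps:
Function('F')(Y) = -111
N = 6 (N = Mul(-2, -3) = 6)
B = 30 (B = Mul(6, 5) = 30)
Function('w')(H) = Add(90, Mul(30, H)) (Function('w')(H) = Mul(Add(3, H), 30) = Add(90, Mul(30, H)))
Add(Function('w')(-33), Mul(-1, Function('F')(-116))) = Add(Add(90, Mul(30, -33)), Mul(-1, -111)) = Add(Add(90, -990), 111) = Add(-900, 111) = -789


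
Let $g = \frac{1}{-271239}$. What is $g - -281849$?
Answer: $\frac{76448440910}{271239} \approx 2.8185 \cdot 10^{5}$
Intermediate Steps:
$g = - \frac{1}{271239} \approx -3.6868 \cdot 10^{-6}$
$g - -281849 = - \frac{1}{271239} - -281849 = - \frac{1}{271239} + 281849 = \frac{76448440910}{271239}$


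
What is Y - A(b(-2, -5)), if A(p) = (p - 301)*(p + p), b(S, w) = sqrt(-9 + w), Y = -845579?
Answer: -845551 + 602*I*sqrt(14) ≈ -8.4555e+5 + 2252.5*I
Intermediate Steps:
A(p) = 2*p*(-301 + p) (A(p) = (-301 + p)*(2*p) = 2*p*(-301 + p))
Y - A(b(-2, -5)) = -845579 - 2*sqrt(-9 - 5)*(-301 + sqrt(-9 - 5)) = -845579 - 2*sqrt(-14)*(-301 + sqrt(-14)) = -845579 - 2*I*sqrt(14)*(-301 + I*sqrt(14))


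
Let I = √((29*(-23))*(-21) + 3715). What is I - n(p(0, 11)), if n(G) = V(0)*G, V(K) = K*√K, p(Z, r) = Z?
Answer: √17722 ≈ 133.12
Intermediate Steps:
V(K) = K^(3/2)
n(G) = 0 (n(G) = 0^(3/2)*G = 0*G = 0)
I = √17722 (I = √(-667*(-21) + 3715) = √(14007 + 3715) = √17722 ≈ 133.12)
I - n(p(0, 11)) = √17722 - 1*0 = √17722 + 0 = √17722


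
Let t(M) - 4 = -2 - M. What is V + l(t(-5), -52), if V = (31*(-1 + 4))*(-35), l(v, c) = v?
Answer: -3248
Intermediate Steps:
t(M) = 2 - M (t(M) = 4 + (-2 - M) = 2 - M)
V = -3255 (V = (31*3)*(-35) = 93*(-35) = -3255)
V + l(t(-5), -52) = -3255 + (2 - 1*(-5)) = -3255 + (2 + 5) = -3255 + 7 = -3248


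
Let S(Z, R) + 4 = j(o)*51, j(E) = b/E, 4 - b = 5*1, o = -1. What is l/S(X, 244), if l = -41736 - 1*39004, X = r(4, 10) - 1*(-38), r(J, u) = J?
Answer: -80740/47 ≈ -1717.9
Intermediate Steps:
b = -1 (b = 4 - 5 = -1)
j(E) = -1/E
X = 42 (X = 4 - 1*(-38) = 4 + 38 = 42)
S(Z, R) = 47 (S(Z, R) = -4 - 1/(-1)*51 = -4 - 1*(-1)*51 = -4 + 1*51 = -4 + 51 = 47)
l = -80740 (l = -41736 - 39004 = -80740)
l/S(X, 244) = -80740/47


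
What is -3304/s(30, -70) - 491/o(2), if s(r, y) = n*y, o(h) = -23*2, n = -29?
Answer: 60339/6670 ≈ 9.0463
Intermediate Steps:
o(h) = -46
s(r, y) = -29*y
-3304/s(30, -70) - 491/o(2) = -3304/((-29*(-70))) - 491/(-46) = -3304/2030 - 491*(-1/46) = -3304*1/2030 + 491/46 = -236/145 + 491/46 = 60339/6670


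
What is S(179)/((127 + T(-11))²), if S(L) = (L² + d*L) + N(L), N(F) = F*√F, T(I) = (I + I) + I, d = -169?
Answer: 895/4418 + 179*√179/8836 ≈ 0.47361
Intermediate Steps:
T(I) = 3*I (T(I) = 2*I + I = 3*I)
N(F) = F^(3/2)
S(L) = L² + L^(3/2) - 169*L (S(L) = (L² - 169*L) + L^(3/2) = L² + L^(3/2) - 169*L)
S(179)/((127 + T(-11))²) = (179² + 179^(3/2) - 169*179)/((127 + 3*(-11))²) = (32041 + 179*√179 - 30251)/((127 - 33)²) = (1790 + 179*√179)/(94²) = (1790 + 179*√179)/8836 = (1790 + 179*√179)*(1/8836) = 895/4418 + 179*√179/8836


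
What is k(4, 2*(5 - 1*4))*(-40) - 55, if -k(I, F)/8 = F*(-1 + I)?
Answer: 1865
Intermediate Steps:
k(I, F) = -8*F*(-1 + I)
k(4, 2*(5 - 1*4))*(-40) - 55 = (8*(2*(5 - 1*4))*(1 - 1*4))*(-40) - 55 = (8*(2*(5 - 4))*(1 - 4))*(-40) - 55 = (8*(2*1)*(-3))*(-40) - 55 = (8*2*(-3))*(-40) - 55 = -48*(-40) - 55 = 1920 - 55 = 1865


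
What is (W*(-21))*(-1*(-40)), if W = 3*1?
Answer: -2520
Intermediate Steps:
W = 3
(W*(-21))*(-1*(-40)) = (3*(-21))*(-1*(-40)) = -63*40 = -2520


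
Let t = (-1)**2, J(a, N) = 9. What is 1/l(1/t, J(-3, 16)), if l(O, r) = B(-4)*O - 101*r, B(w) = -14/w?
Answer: -2/1811 ≈ -0.0011044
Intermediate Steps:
t = 1
l(O, r) = -101*r + 7*O/2 (l(O, r) = (-14/(-4))*O - 101*r = (-14*(-1/4))*O - 101*r = 7*O/2 - 101*r = -101*r + 7*O/2)
1/l(1/t, J(-3, 16)) = 1/(-101*9 + (7/2)/1) = 1/(-909 + (7/2)*1) = 1/(-909 + 7/2) = 1/(-1811/2) = -2/1811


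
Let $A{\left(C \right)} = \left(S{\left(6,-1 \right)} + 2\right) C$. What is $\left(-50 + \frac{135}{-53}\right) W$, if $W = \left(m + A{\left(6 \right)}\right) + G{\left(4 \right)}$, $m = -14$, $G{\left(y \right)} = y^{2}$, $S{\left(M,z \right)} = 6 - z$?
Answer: $- \frac{155960}{53} \approx -2942.6$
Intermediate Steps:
$A{\left(C \right)} = 9 C$ ($A{\left(C \right)} = \left(\left(6 - -1\right) + 2\right) C = \left(\left(6 + 1\right) + 2\right) C = \left(7 + 2\right) C = 9 C$)
$W = 56$ ($W = \left(-14 + 9 \cdot 6\right) + 4^{2} = \left(-14 + 54\right) + 16 = 40 + 16 = 56$)
$\left(-50 + \frac{135}{-53}\right) W = \left(-50 + \frac{135}{-53}\right) 56 = \left(-50 + 135 \left(- \frac{1}{53}\right)\right) 56 = \left(-50 - \frac{135}{53}\right) 56 = \left(- \frac{2785}{53}\right) 56 = - \frac{155960}{53}$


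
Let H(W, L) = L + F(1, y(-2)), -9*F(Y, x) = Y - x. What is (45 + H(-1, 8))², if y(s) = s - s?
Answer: 226576/81 ≈ 2797.2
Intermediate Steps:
y(s) = 0
F(Y, x) = -Y/9 + x/9 (F(Y, x) = -(Y - x)/9 = -Y/9 + x/9)
H(W, L) = -⅑ + L (H(W, L) = L + (-⅑*1 + (⅑)*0) = L + (-⅑ + 0) = L - ⅑ = -⅑ + L)
(45 + H(-1, 8))² = (45 + (-⅑ + 8))² = (45 + 71/9)² = (476/9)² = 226576/81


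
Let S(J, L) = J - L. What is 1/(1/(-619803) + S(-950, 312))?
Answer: -619803/782191387 ≈ -0.00079239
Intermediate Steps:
1/(1/(-619803) + S(-950, 312)) = 1/(1/(-619803) + (-950 - 1*312)) = 1/(-1/619803 + (-950 - 312)) = 1/(-1/619803 - 1262) = 1/(-782191387/619803) = -619803/782191387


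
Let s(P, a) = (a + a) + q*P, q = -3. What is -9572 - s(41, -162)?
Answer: -9125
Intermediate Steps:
s(P, a) = -3*P + 2*a (s(P, a) = (a + a) - 3*P = 2*a - 3*P = -3*P + 2*a)
-9572 - s(41, -162) = -9572 - (-3*41 + 2*(-162)) = -9572 - (-123 - 324) = -9572 - 1*(-447) = -9572 + 447 = -9125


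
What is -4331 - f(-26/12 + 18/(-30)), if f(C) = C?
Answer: -129847/30 ≈ -4328.2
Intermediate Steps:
-4331 - f(-26/12 + 18/(-30)) = -4331 - (-26/12 + 18/(-30)) = -4331 - (-26*1/12 + 18*(-1/30)) = -4331 - (-13/6 - ⅗) = -4331 - 1*(-83/30) = -4331 + 83/30 = -129847/30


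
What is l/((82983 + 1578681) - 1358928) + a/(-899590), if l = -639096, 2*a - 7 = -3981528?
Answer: 1156270837/11347428260 ≈ 0.10190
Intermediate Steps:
a = -3981521/2 (a = 7/2 + (1/2)*(-3981528) = 7/2 - 1990764 = -3981521/2 ≈ -1.9908e+6)
l/((82983 + 1578681) - 1358928) + a/(-899590) = -639096/((82983 + 1578681) - 1358928) - 3981521/2/(-899590) = -639096/(1661664 - 1358928) - 3981521/2*(-1/899590) = -639096/302736 + 3981521/1799180 = -639096*1/302736 + 3981521/1799180 = -26629/12614 + 3981521/1799180 = 1156270837/11347428260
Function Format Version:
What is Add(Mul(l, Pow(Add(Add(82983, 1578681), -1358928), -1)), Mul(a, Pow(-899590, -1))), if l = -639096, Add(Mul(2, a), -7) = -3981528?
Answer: Rational(1156270837, 11347428260) ≈ 0.10190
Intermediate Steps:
a = Rational(-3981521, 2) (a = Add(Rational(7, 2), Mul(Rational(1, 2), -3981528)) = Add(Rational(7, 2), -1990764) = Rational(-3981521, 2) ≈ -1.9908e+6)
Add(Mul(l, Pow(Add(Add(82983, 1578681), -1358928), -1)), Mul(a, Pow(-899590, -1))) = Add(Mul(-639096, Pow(Add(Add(82983, 1578681), -1358928), -1)), Mul(Rational(-3981521, 2), Pow(-899590, -1))) = Add(Mul(-639096, Pow(Add(1661664, -1358928), -1)), Mul(Rational(-3981521, 2), Rational(-1, 899590))) = Add(Mul(-639096, Pow(302736, -1)), Rational(3981521, 1799180)) = Add(Mul(-639096, Rational(1, 302736)), Rational(3981521, 1799180)) = Add(Rational(-26629, 12614), Rational(3981521, 1799180)) = Rational(1156270837, 11347428260)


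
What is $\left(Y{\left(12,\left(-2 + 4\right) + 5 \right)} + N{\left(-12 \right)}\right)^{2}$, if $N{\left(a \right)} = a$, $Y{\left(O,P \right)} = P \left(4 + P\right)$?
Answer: $4225$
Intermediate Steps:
$\left(Y{\left(12,\left(-2 + 4\right) + 5 \right)} + N{\left(-12 \right)}\right)^{2} = \left(\left(\left(-2 + 4\right) + 5\right) \left(4 + \left(\left(-2 + 4\right) + 5\right)\right) - 12\right)^{2} = \left(\left(2 + 5\right) \left(4 + \left(2 + 5\right)\right) - 12\right)^{2} = \left(7 \left(4 + 7\right) - 12\right)^{2} = \left(7 \cdot 11 - 12\right)^{2} = \left(77 - 12\right)^{2} = 65^{2} = 4225$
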